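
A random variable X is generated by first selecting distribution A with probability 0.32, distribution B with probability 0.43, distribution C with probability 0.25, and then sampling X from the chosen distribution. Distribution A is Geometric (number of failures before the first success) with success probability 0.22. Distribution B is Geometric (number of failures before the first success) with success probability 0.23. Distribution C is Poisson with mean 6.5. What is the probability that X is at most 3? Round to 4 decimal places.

0.5084

Conditional on each component, P(X ≤ 3): A: 0.629849; B: 0.64847; C: 0.11185.
By total probability, P(X ≤ 3) = 0.32·0.629849 + 0.43·0.64847 + 0.25·0.11185 = 0.508356.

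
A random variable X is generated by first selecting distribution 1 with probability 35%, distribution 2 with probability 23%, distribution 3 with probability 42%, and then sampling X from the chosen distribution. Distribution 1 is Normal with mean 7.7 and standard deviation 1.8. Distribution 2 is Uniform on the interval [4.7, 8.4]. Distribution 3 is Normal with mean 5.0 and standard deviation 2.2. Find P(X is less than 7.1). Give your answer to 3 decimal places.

Conditional on each component, P(X < 7.1): 1: 0.369441; 2: 0.648649; 3: 0.830096.
By total probability, P(X < 7.1) = 0.35·0.369441 + 0.23·0.648649 + 0.42·0.830096 = 0.627134.

0.627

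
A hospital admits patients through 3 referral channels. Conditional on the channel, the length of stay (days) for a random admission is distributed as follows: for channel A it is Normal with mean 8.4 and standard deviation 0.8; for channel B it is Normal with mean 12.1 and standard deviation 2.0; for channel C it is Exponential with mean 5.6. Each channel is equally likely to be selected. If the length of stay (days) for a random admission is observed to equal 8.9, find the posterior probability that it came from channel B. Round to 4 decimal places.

0.1105

Likelihoods f(8.9 | ·): A: 0.410201; B: 0.0554604; C: 0.0364413.
Posterior ∝ prior × likelihood. Numerator for B: 0.333333·0.0554604 = 0.0184868.
Normalizing constant: 0.333333·0.410201 + 0.333333·0.0554604 + 0.333333·0.0364413 = 0.167368.
P(B | observation) = 0.0184868 / 0.167368 = 0.110456.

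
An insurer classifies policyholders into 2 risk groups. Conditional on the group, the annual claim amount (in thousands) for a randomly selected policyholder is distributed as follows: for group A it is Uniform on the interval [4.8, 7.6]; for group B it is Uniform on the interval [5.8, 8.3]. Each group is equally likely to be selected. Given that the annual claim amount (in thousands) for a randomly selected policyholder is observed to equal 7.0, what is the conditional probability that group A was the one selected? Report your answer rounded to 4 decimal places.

0.4717

Likelihoods f(7.0 | ·): A: 0.357143; B: 0.4.
Posterior ∝ prior × likelihood. Numerator for A: 0.5·0.357143 = 0.178571.
Normalizing constant: 0.5·0.357143 + 0.5·0.4 = 0.378571.
P(A | observation) = 0.178571 / 0.378571 = 0.471698.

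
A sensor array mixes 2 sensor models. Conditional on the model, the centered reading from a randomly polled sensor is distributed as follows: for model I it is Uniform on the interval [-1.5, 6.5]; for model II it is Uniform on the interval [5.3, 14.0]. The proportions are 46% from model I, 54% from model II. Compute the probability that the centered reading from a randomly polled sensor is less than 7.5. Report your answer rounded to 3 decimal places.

0.597

Conditional on each model, P(X < 7.5): I: 1; II: 0.252874.
By total probability, P(X < 7.5) = 0.46·1 + 0.54·0.252874 = 0.596552.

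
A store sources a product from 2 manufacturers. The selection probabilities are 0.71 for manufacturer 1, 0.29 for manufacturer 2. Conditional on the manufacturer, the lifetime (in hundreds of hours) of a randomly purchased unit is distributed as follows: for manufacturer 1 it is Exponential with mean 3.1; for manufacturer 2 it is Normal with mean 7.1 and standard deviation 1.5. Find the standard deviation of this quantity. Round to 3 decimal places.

Per component, 1: μ=3.1, E[X²]=19.22; 2: μ=7.1, E[X²]=52.66.
E[X] = 0.71·3.1 + 0.29·7.1 = 4.26.
E[X²] = 0.71·19.22 + 0.29·52.66 = 28.9176.
Var(X) = E[X²] − (E[X])² = 28.9176 − 18.1476 = 10.77.
SD(X) = √10.77 = 3.28177.

3.282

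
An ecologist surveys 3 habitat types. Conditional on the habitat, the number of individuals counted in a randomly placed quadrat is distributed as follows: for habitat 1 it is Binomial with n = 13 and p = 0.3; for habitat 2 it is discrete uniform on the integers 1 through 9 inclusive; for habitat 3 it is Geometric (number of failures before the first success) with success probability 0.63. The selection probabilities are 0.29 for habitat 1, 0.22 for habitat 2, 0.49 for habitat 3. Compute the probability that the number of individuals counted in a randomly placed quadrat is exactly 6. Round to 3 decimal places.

0.055

Conditional on each habitat, P(X = 6): 1: 0.103022; 2: 0.111111; 3: 0.00161641.
By total probability, P(X = 6) = 0.29·0.103022 + 0.22·0.111111 + 0.49·0.00161641 = 0.0551129.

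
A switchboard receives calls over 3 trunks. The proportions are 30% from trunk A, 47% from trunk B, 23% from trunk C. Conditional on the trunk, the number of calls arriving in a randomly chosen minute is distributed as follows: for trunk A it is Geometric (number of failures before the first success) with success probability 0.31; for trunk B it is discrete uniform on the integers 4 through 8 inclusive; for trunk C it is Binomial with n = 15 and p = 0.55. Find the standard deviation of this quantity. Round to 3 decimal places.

3.001

Per component, A: μ=2.22581, E[X²]=12.1342; B: μ=6, E[X²]=38; C: μ=8.25, E[X²]=71.775.
E[X] = 0.3·2.22581 + 0.47·6 + 0.23·8.25 = 5.38524.
E[X²] = 0.3·12.1342 + 0.47·38 + 0.23·71.775 = 38.0085.
Var(X) = E[X²] − (E[X])² = 38.0085 − 29.0008 = 9.00769.
SD(X) = √9.00769 = 3.00128.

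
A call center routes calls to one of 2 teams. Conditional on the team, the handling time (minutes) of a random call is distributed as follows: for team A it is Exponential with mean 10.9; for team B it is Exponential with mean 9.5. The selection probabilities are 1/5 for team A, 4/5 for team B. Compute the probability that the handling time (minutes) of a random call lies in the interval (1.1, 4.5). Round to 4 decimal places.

0.2628

Conditional on each team, P(1.1 < X < 4.5): A: 0.242242; B: 0.267959.
By total probability, P(1.1 < X < 4.5) = 0.2·0.242242 + 0.8·0.267959 = 0.262816.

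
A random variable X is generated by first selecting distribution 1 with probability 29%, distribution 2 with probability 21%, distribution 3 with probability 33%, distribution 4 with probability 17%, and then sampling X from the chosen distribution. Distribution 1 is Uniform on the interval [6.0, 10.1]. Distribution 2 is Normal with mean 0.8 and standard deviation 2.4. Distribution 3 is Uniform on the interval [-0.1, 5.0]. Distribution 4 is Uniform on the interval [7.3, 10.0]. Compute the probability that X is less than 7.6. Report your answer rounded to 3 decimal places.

Conditional on each component, P(X < 7.6): 1: 0.390244; 2: 0.997697; 3: 1; 4: 0.111111.
By total probability, P(X < 7.6) = 0.29·0.390244 + 0.21·0.997697 + 0.33·1 + 0.17·0.111111 = 0.671576.

0.672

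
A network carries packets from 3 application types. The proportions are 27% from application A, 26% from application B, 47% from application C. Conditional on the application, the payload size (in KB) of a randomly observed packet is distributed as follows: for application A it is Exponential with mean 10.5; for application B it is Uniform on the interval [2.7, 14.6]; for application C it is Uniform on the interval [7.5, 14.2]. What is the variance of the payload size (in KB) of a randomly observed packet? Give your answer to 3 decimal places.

35.441

Per component, A: μ=10.5, E[X²]=220.5; B: μ=8.65, E[X²]=86.6233; C: μ=10.85, E[X²]=121.463.
E[X] = 0.27·10.5 + 0.26·8.65 + 0.47·10.85 = 10.1835.
E[X²] = 0.27·220.5 + 0.26·86.6233 + 0.47·121.463 = 139.145.
Var(X) = E[X²] − (E[X])² = 139.145 − 103.704 = 35.4412.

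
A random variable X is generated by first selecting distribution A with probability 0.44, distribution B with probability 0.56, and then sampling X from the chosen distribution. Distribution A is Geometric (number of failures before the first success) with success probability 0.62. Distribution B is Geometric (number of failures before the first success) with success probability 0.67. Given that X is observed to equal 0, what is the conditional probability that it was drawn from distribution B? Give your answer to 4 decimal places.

Likelihoods P(X=0 | ·): A: 0.62; B: 0.67.
Posterior ∝ prior × likelihood. Numerator for B: 0.56·0.67 = 0.3752.
Normalizing constant: 0.44·0.62 + 0.56·0.67 = 0.648.
P(B | observation) = 0.3752 / 0.648 = 0.579012.

0.5790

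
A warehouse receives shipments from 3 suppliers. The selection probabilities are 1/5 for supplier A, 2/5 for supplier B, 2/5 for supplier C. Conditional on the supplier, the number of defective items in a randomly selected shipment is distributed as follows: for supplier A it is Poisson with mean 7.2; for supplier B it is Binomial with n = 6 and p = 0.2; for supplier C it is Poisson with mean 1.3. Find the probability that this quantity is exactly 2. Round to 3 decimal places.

Conditional on each supplier, P(X = 2): A: 0.0193515; B: 0.24576; C: 0.230289.
By total probability, P(X = 2) = 0.2·0.0193515 + 0.4·0.24576 + 0.4·0.230289 = 0.19429.

0.194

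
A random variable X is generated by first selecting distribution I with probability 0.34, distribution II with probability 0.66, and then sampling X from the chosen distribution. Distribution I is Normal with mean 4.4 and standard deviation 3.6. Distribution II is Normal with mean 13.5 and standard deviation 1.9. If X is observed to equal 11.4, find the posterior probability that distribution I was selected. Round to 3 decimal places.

0.070

Likelihoods f(11.4 | ·): I: 0.0167341; II: 0.113996.
Posterior ∝ prior × likelihood. Numerator for I: 0.34·0.0167341 = 0.00568961.
Normalizing constant: 0.34·0.0167341 + 0.66·0.113996 = 0.0809267.
P(I | observation) = 0.00568961 / 0.0809267 = 0.0703057.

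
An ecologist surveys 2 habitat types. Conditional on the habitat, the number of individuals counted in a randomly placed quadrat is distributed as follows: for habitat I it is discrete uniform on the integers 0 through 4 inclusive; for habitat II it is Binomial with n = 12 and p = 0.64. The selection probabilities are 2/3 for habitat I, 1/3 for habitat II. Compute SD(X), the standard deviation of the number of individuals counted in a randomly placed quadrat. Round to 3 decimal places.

3.070

Per component, I: μ=2, E[X²]=6; II: μ=7.68, E[X²]=61.7472.
E[X] = 0.666667·2 + 0.333333·7.68 = 3.89333.
E[X²] = 0.666667·6 + 0.333333·61.7472 = 24.5824.
Var(X) = E[X²] − (E[X])² = 24.5824 − 15.158 = 9.42436.
SD(X) = √9.42436 = 3.06991.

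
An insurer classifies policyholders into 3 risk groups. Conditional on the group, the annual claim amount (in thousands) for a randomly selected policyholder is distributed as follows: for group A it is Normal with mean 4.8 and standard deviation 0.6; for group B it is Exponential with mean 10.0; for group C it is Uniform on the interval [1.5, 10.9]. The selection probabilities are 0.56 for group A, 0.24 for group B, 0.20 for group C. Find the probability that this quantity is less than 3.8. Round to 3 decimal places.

0.152

Conditional on each group, P(X < 3.8): A: 0.0477904; B: 0.316139; C: 0.244681.
By total probability, P(X < 3.8) = 0.56·0.0477904 + 0.24·0.316139 + 0.2·0.244681 = 0.151572.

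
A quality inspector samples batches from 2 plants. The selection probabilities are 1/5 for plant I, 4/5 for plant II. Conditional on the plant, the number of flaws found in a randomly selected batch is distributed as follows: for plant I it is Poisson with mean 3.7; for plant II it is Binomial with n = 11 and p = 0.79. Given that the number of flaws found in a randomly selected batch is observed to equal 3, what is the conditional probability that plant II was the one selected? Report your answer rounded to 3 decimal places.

Likelihoods P(X=3 | ·): I: 0.20872; II: 0.000307694.
Posterior ∝ prior × likelihood. Numerator for II: 0.8·0.000307694 = 0.000246156.
Normalizing constant: 0.2·0.20872 + 0.8·0.000307694 = 0.0419902.
P(II | observation) = 0.000246156 / 0.0419902 = 0.00586222.

0.006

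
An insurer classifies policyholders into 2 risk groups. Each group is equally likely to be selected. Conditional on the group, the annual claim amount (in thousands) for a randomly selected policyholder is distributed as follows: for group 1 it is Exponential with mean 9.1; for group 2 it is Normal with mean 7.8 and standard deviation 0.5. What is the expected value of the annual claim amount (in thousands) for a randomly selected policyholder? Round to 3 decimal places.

8.450

Component means — 1: 9.1; 2: 7.8.
E[X] = 0.5·9.1 + 0.5·7.8 = 8.45.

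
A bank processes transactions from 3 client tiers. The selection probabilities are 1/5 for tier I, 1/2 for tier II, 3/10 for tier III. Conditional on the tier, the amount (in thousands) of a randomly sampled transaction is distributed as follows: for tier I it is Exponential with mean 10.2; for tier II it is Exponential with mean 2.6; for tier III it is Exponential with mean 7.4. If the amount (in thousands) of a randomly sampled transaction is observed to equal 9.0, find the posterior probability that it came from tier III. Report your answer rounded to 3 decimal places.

Likelihoods f(9.0 | ·): I: 0.0405694; II: 0.0120698; III: 0.0400472.
Posterior ∝ prior × likelihood. Numerator for III: 0.3·0.0400472 = 0.0120142.
Normalizing constant: 0.2·0.0405694 + 0.5·0.0120698 + 0.3·0.0400472 = 0.0261629.
P(III | observation) = 0.0120142 / 0.0261629 = 0.459205.

0.459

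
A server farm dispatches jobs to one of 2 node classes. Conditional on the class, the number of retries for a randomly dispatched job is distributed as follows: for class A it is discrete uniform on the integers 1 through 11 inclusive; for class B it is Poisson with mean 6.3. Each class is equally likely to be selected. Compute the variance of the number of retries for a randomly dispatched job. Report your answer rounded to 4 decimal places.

Per component, A: μ=6, E[X²]=46; B: μ=6.3, E[X²]=45.99.
E[X] = 0.5·6 + 0.5·6.3 = 6.15.
E[X²] = 0.5·46 + 0.5·45.99 = 45.995.
Var(X) = E[X²] − (E[X])² = 45.995 − 37.8225 = 8.1725.

8.1725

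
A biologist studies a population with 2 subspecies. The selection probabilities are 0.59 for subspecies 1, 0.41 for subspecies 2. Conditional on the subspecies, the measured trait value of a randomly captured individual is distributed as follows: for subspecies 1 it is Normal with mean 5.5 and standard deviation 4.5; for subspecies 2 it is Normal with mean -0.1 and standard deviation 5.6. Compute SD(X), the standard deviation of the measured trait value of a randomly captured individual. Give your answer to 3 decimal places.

5.691

Per component, 1: μ=5.5, E[X²]=50.5; 2: μ=-0.1, E[X²]=31.37.
E[X] = 0.59·5.5 + 0.41·-0.1 = 3.204.
E[X²] = 0.59·50.5 + 0.41·31.37 = 42.6567.
Var(X) = E[X²] − (E[X])² = 42.6567 − 10.2656 = 32.3911.
SD(X) = √32.3911 = 5.69132.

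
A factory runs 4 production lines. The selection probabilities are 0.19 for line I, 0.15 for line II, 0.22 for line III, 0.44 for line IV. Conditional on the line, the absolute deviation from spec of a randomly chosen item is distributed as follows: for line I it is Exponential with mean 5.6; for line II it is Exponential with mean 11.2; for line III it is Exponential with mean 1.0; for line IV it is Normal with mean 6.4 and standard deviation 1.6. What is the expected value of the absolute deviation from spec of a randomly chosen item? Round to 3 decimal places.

5.780

Component means — I: 5.6; II: 11.2; III: 1; IV: 6.4.
E[X] = 0.19·5.6 + 0.15·11.2 + 0.22·1 + 0.44·6.4 = 5.78.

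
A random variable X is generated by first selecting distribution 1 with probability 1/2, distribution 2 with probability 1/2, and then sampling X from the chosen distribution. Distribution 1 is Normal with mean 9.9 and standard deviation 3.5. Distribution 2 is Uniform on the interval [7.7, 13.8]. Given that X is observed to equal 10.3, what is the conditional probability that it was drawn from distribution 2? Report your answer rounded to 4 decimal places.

Likelihoods f(10.3 | ·): 1: 0.113242; 2: 0.163934.
Posterior ∝ prior × likelihood. Numerator for 2: 0.5·0.163934 = 0.0819672.
Normalizing constant: 0.5·0.113242 + 0.5·0.163934 = 0.138588.
P(2 | observation) = 0.0819672 / 0.138588 = 0.591445.

0.5914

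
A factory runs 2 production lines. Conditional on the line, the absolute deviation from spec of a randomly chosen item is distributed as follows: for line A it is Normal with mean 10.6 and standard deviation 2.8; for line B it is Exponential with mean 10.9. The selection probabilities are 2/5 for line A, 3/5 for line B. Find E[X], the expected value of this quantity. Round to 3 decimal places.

Component means — A: 10.6; B: 10.9.
E[X] = 0.4·10.6 + 0.6·10.9 = 10.78.

10.780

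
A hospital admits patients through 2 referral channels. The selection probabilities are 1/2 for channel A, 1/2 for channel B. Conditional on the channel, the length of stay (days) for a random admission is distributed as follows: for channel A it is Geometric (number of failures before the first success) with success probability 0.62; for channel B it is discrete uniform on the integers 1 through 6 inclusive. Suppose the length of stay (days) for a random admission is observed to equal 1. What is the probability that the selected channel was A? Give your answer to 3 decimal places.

0.586

Likelihoods P(X=1 | ·): A: 0.2356; B: 0.166667.
Posterior ∝ prior × likelihood. Numerator for A: 0.5·0.2356 = 0.1178.
Normalizing constant: 0.5·0.2356 + 0.5·0.166667 = 0.201133.
P(A | observation) = 0.1178 / 0.201133 = 0.585681.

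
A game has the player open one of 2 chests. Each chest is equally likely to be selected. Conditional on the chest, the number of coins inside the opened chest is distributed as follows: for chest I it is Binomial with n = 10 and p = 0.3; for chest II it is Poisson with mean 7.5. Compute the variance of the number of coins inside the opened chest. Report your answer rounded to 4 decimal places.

9.8625

Per component, I: μ=3, E[X²]=11.1; II: μ=7.5, E[X²]=63.75.
E[X] = 0.5·3 + 0.5·7.5 = 5.25.
E[X²] = 0.5·11.1 + 0.5·63.75 = 37.425.
Var(X) = E[X²] − (E[X])² = 37.425 − 27.5625 = 9.8625.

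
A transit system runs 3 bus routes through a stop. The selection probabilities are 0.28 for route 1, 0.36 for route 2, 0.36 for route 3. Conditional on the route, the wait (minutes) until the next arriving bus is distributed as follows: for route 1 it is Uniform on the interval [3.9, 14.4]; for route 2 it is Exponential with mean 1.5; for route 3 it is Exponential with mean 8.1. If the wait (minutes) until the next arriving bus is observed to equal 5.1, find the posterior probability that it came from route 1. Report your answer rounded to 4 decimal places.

Likelihoods f(5.1 | ·): 1: 0.0952381; 2: 0.0222488; 3: 0.0657764.
Posterior ∝ prior × likelihood. Numerator for 1: 0.28·0.0952381 = 0.0266667.
Normalizing constant: 0.28·0.0952381 + 0.36·0.0222488 + 0.36·0.0657764 = 0.0583558.
P(1 | observation) = 0.0266667 / 0.0583558 = 0.456967.

0.4570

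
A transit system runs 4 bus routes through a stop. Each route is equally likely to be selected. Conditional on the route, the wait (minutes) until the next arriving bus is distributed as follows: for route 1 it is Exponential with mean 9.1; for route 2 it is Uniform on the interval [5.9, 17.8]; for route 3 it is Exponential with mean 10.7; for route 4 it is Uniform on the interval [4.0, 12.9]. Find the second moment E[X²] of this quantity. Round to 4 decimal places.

For each component E[X²] = Var + (mean)², giving 1: 165.62; 2: 152.223; 3: 228.98; 4: 78.0033.
Overall E[X²] = 0.25·165.62 + 0.25·152.223 + 0.25·228.98 + 0.25·78.0033 = 156.207.

156.2067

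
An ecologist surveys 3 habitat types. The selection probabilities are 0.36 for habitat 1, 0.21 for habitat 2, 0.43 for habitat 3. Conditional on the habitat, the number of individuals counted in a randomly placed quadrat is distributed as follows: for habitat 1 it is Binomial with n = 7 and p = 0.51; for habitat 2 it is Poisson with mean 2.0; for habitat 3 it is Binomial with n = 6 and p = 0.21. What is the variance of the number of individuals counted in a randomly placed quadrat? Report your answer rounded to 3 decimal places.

Per component, 1: μ=3.57, E[X²]=14.4942; 2: μ=2, E[X²]=6; 3: μ=1.26, E[X²]=2.583.
E[X] = 0.36·3.57 + 0.21·2 + 0.43·1.26 = 2.247.
E[X²] = 0.36·14.4942 + 0.21·6 + 0.43·2.583 = 7.5886.
Var(X) = E[X²] − (E[X])² = 7.5886 − 5.04901 = 2.53959.

2.540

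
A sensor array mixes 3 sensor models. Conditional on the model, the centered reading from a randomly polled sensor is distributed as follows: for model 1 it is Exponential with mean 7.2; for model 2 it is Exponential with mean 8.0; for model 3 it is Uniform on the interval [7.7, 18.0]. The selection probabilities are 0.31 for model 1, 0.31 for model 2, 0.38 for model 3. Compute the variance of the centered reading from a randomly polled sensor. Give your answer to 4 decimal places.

Per component, 1: μ=7.2, E[X²]=103.68; 2: μ=8, E[X²]=128; 3: μ=12.85, E[X²]=173.963.
E[X] = 0.31·7.2 + 0.31·8 + 0.38·12.85 = 9.595.
E[X²] = 0.31·103.68 + 0.31·128 + 0.38·173.963 = 137.927.
Var(X) = E[X²] − (E[X])² = 137.927 − 92.064 = 45.8628.

45.8628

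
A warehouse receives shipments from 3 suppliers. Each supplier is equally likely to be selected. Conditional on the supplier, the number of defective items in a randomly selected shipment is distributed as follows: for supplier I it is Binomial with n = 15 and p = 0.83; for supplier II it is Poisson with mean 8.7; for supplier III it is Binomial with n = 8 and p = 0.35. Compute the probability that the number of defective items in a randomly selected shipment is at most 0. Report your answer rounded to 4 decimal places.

0.0107

Conditional on each supplier, P(X ≤ 0): I: 2.86242e-12; II: 0.000166586; III: 0.0318645.
By total probability, P(X ≤ 0) = 0.333333·2.86242e-12 + 0.333333·0.000166586 + 0.333333·0.0318645 = 0.010677.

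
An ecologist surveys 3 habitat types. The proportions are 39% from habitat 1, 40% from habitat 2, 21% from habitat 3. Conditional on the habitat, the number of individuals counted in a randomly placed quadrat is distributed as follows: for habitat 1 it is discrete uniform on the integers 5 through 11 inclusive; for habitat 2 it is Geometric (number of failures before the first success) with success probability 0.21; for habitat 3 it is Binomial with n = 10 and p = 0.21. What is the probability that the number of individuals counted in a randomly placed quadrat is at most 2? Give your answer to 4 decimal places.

Conditional on each habitat, P(X ≤ 2): 1: 0; 2: 0.506961; 3: 0.647441.
By total probability, P(X ≤ 2) = 0.39·0 + 0.4·0.506961 + 0.21·0.647441 = 0.338747.

0.3387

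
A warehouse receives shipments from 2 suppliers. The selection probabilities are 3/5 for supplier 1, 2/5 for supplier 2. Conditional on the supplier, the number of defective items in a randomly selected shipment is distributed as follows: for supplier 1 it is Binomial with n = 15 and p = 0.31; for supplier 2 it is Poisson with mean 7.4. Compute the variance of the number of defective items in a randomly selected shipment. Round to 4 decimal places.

Per component, 1: μ=4.65, E[X²]=24.831; 2: μ=7.4, E[X²]=62.16.
E[X] = 0.6·4.65 + 0.4·7.4 = 5.75.
E[X²] = 0.6·24.831 + 0.4·62.16 = 39.7626.
Var(X) = E[X²] − (E[X])² = 39.7626 − 33.0625 = 6.7001.

6.7001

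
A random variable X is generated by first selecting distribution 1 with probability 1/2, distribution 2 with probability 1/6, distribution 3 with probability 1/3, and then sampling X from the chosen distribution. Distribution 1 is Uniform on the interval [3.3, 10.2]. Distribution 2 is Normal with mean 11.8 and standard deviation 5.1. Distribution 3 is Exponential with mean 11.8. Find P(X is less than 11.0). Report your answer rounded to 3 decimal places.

0.775

Conditional on each component, P(X < 11.0): 1: 1; 2: 0.437677; 3: 0.606315.
By total probability, P(X < 11.0) = 0.5·1 + 0.166667·0.437677 + 0.333333·0.606315 = 0.775051.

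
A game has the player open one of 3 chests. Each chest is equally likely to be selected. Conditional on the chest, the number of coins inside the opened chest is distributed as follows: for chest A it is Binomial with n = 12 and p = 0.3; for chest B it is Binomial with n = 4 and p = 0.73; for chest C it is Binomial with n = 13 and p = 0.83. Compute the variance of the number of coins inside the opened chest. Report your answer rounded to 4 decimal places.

14.3915

Per component, A: μ=3.6, E[X²]=15.48; B: μ=2.92, E[X²]=9.3148; C: μ=10.79, E[X²]=118.258.
E[X] = 0.333333·3.6 + 0.333333·2.92 + 0.333333·10.79 = 5.77.
E[X²] = 0.333333·15.48 + 0.333333·9.3148 + 0.333333·118.258 = 47.6844.
Var(X) = E[X²] − (E[X])² = 47.6844 − 33.2929 = 14.3915.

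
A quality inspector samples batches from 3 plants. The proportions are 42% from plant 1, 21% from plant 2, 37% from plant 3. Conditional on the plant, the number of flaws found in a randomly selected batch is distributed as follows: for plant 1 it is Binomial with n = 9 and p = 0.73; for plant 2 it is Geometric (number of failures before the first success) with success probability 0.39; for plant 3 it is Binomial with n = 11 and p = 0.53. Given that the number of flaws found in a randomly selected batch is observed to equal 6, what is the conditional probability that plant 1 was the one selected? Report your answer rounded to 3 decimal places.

Likelihoods P(X=6 | ·): 1: 0.250212; 2: 0.0200929; 3: 0.234848.
Posterior ∝ prior × likelihood. Numerator for 1: 0.42·0.250212 = 0.105089.
Normalizing constant: 0.42·0.250212 + 0.21·0.0200929 + 0.37·0.234848 = 0.196202.
P(1 | observation) = 0.105089 / 0.196202 = 0.535616.

0.536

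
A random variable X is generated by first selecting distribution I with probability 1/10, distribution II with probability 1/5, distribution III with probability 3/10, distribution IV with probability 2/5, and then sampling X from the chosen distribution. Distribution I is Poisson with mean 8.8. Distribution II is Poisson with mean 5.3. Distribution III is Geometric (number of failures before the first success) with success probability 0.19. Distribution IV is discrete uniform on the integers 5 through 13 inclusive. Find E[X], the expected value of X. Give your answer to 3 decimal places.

Component means — I: 8.8; II: 5.3; III: 4.26316; IV: 9.
E[X] = 0.1·8.8 + 0.2·5.3 + 0.3·4.26316 + 0.4·9 = 6.81895.

6.819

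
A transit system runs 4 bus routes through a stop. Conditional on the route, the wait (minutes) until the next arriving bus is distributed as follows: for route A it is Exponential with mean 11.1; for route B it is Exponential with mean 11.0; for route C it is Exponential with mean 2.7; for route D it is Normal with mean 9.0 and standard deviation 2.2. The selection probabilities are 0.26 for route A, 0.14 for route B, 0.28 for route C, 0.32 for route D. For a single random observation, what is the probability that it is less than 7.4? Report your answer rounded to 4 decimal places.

0.5317

Conditional on each route, P(X < 7.4): A: 0.486583; B: 0.489685; C: 0.935477; D: 0.233529.
By total probability, P(X < 7.4) = 0.26·0.486583 + 0.14·0.489685 + 0.28·0.935477 + 0.32·0.233529 = 0.531731.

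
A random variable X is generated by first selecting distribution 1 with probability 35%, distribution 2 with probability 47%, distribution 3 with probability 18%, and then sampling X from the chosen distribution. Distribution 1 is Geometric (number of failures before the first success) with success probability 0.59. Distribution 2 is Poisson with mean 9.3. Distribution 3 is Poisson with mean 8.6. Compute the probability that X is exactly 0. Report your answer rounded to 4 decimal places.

0.2066

Conditional on each component, P(X = 0): 1: 0.59; 2: 9.14242e-05; 3: 0.000184106.
By total probability, P(X = 0) = 0.35·0.59 + 0.47·9.14242e-05 + 0.18·0.000184106 = 0.206576.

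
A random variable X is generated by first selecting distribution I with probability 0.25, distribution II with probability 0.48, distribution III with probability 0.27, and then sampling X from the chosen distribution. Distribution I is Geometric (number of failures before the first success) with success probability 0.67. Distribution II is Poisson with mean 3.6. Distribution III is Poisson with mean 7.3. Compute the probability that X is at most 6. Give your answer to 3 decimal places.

0.804

Conditional on each component, P(X ≤ 6): I: 0.999574; II: 0.926727; III: 0.406032.
By total probability, P(X ≤ 6) = 0.25·0.999574 + 0.48·0.926727 + 0.27·0.406032 = 0.804351.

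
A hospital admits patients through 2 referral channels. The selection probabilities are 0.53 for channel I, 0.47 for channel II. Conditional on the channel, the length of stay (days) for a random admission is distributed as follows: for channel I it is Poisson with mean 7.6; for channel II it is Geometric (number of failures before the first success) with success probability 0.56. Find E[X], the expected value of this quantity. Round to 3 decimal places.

Component means — I: 7.6; II: 0.785714.
E[X] = 0.53·7.6 + 0.47·0.785714 = 4.39729.

4.397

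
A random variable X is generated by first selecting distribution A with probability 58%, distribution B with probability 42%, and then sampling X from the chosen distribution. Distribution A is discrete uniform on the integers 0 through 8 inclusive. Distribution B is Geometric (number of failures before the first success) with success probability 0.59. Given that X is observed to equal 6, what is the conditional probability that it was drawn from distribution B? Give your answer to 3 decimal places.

0.018

Likelihoods P(X=6 | ·): A: 0.111111; B: 0.00280256.
Posterior ∝ prior × likelihood. Numerator for B: 0.42·0.00280256 = 0.00117708.
Normalizing constant: 0.58·0.111111 + 0.42·0.00280256 = 0.0656215.
P(B | observation) = 0.00117708 / 0.0656215 = 0.0179373.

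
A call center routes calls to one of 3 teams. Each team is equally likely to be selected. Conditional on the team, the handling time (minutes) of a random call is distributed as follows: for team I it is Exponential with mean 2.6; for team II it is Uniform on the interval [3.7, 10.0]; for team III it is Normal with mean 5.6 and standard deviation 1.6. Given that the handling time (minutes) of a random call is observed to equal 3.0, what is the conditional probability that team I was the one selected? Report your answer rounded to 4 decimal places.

0.6456

Likelihoods f(3.0 | ·): I: 0.121316; II: 0; III: 0.0665864.
Posterior ∝ prior × likelihood. Numerator for I: 0.333333·0.121316 = 0.0404386.
Normalizing constant: 0.333333·0.121316 + 0.333333·0 + 0.333333·0.0665864 = 0.0626341.
P(I | observation) = 0.0404386 / 0.0626341 = 0.645633.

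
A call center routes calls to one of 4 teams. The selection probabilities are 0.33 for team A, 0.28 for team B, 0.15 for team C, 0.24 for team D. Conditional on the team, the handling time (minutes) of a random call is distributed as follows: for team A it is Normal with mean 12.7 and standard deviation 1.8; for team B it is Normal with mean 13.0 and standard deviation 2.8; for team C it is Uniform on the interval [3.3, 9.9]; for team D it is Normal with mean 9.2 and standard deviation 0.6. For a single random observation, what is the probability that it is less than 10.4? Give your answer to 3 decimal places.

0.467

Conditional on each team, P(X < 10.4): A: 0.100664; B: 0.176556; C: 1; D: 0.97725.
By total probability, P(X < 10.4) = 0.33·0.100664 + 0.28·0.176556 + 0.15·1 + 0.24·0.97725 = 0.467195.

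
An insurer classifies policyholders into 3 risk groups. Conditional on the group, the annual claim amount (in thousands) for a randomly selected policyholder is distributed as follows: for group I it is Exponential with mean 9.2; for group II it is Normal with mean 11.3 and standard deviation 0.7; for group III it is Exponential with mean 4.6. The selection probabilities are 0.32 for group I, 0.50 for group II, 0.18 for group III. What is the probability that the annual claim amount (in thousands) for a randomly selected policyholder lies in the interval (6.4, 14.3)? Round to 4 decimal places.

Conditional on each group, P(6.4 < X < 14.3): I: 0.287422; II: 0.999991; III: 0.204091.
By total probability, P(6.4 < X < 14.3) = 0.32·0.287422 + 0.5·0.999991 + 0.18·0.204091 = 0.628707.

0.6287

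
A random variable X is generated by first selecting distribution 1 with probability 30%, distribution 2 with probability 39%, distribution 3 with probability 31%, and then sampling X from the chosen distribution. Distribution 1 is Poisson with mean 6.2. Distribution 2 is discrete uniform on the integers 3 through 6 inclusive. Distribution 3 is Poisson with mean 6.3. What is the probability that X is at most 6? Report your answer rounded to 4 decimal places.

Conditional on each component, P(X ≤ 6): 1: 0.574213; 2: 1; 3: 0.558233.
By total probability, P(X ≤ 6) = 0.3·0.574213 + 0.39·1 + 0.31·0.558233 = 0.735316.

0.7353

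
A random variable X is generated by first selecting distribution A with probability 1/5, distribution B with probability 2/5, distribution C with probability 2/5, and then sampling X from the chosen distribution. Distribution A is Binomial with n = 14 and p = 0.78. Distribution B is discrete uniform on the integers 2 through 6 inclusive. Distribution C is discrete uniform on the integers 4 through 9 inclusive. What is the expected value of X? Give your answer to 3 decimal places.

Component means — A: 10.92; B: 4; C: 6.5.
E[X] = 0.2·10.92 + 0.4·4 + 0.4·6.5 = 6.384.

6.384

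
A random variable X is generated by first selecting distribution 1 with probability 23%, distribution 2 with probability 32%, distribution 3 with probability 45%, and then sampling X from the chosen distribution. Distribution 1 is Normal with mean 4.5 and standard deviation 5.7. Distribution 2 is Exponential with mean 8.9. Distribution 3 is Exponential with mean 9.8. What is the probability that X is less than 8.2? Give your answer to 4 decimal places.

0.6184

Conditional on each component, P(X < 8.2): 1: 0.74187; 2: 0.602018; 3: 0.566878.
By total probability, P(X < 8.2) = 0.23·0.74187 + 0.32·0.602018 + 0.45·0.566878 = 0.618371.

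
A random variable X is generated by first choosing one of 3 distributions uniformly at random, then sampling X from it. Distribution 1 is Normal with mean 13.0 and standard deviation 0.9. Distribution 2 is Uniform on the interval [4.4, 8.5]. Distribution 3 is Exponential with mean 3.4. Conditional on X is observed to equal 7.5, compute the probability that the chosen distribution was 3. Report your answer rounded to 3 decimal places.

0.117

Likelihoods f(7.5 | ·): 1: 3.44474e-09; 2: 0.243902; 3: 0.032398.
Posterior ∝ prior × likelihood. Numerator for 3: 0.333333·0.032398 = 0.0107993.
Normalizing constant: 0.333333·3.44474e-09 + 0.333333·0.243902 + 0.333333·0.032398 = 0.0921002.
P(3 | observation) = 0.0107993 / 0.0921002 = 0.117257.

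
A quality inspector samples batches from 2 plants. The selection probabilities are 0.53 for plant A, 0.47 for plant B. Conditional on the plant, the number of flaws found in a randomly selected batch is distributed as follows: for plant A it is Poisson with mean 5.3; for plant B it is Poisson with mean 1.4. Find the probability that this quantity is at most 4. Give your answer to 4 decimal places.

0.6697

Conditional on each plant, P(X ≤ 4): A: 0.389518; B: 0.985747.
By total probability, P(X ≤ 4) = 0.53·0.389518 + 0.47·0.985747 = 0.669746.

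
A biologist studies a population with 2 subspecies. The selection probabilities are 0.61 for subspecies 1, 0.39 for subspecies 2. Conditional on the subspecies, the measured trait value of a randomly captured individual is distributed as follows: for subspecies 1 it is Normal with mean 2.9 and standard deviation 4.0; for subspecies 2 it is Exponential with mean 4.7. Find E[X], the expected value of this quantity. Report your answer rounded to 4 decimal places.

3.6020

Component means — 1: 2.9; 2: 4.7.
E[X] = 0.61·2.9 + 0.39·4.7 = 3.602.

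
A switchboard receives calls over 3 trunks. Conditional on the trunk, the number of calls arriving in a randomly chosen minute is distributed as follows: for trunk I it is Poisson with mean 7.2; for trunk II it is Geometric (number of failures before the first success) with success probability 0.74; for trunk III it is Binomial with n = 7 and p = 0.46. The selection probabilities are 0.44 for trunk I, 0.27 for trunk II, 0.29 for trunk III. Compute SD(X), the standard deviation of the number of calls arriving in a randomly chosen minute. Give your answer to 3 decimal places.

Per component, I: μ=7.2, E[X²]=59.04; II: μ=0.351351, E[X²]=0.598247; III: μ=3.22, E[X²]=12.1072.
E[X] = 0.44·7.2 + 0.27·0.351351 + 0.29·3.22 = 4.19666.
E[X²] = 0.44·59.04 + 0.27·0.598247 + 0.29·12.1072 = 29.6502.
Var(X) = E[X²] − (E[X])² = 29.6502 − 17.612 = 12.0382.
SD(X) = √12.0382 = 3.46961.

3.470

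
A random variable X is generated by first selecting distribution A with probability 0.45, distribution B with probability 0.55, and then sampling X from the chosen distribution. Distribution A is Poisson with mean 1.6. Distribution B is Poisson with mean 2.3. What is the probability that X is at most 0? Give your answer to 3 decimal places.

Conditional on each component, P(X ≤ 0): A: 0.201897; B: 0.100259.
By total probability, P(X ≤ 0) = 0.45·0.201897 + 0.55·0.100259 = 0.145996.

0.146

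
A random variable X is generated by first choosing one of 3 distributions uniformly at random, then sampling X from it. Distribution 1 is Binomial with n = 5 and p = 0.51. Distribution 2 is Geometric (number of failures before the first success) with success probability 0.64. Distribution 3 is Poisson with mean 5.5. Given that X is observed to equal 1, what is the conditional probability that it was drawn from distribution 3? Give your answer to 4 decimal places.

Likelihoods P(X=1 | ·): 1: 0.147002; 2: 0.2304; 3: 0.0224772.
Posterior ∝ prior × likelihood. Numerator for 3: 0.333333·0.0224772 = 0.00749241.
Normalizing constant: 0.333333·0.147002 + 0.333333·0.2304 + 0.333333·0.0224772 = 0.133293.
P(3 | observation) = 0.00749241 / 0.133293 = 0.05621.

0.0562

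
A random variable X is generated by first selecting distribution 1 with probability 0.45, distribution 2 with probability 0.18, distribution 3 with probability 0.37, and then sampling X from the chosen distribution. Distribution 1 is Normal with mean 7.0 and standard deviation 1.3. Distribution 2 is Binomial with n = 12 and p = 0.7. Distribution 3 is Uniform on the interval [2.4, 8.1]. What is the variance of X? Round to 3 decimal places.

Per component, 1: μ=7, E[X²]=50.69; 2: μ=8.4, E[X²]=73.08; 3: μ=5.25, E[X²]=30.27.
E[X] = 0.45·7 + 0.18·8.4 + 0.37·5.25 = 6.6045.
E[X²] = 0.45·50.69 + 0.18·73.08 + 0.37·30.27 = 47.1648.
Var(X) = E[X²] − (E[X])² = 47.1648 − 43.6194 = 3.54538.

3.545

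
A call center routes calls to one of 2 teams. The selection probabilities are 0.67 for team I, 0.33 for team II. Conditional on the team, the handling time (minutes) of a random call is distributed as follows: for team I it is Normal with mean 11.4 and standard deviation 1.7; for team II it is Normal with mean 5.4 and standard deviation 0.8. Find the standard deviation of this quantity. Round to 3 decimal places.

Per component, I: μ=11.4, E[X²]=132.85; II: μ=5.4, E[X²]=29.8.
E[X] = 0.67·11.4 + 0.33·5.4 = 9.42.
E[X²] = 0.67·132.85 + 0.33·29.8 = 98.8435.
Var(X) = E[X²] − (E[X])² = 98.8435 − 88.7364 = 10.1071.
SD(X) = √10.1071 = 3.17917.

3.179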